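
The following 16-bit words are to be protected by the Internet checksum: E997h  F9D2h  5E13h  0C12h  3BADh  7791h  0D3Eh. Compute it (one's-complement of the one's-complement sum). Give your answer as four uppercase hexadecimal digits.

F1F2

One's-complement addition (fold any carry out of bit 15 back into bit 0):
  0xE997 + 0xF9D2 = 0x1E369 → wrap carry → 0xE36A
  0xE36A + 0x5E13 = 0x1417D → wrap carry → 0x417E
  0x417E + 0x0C12 = 0x04D90
  0x4D90 + 0x3BAD = 0x0893D
  0x893D + 0x7791 = 0x100CE → wrap carry → 0x00CF
  0x00CF + 0x0D3E = 0x00E0D
One's-complement sum = 0x0E0D.
Checksum = ~0x0E0D & 0xFFFF = 0xF1F2.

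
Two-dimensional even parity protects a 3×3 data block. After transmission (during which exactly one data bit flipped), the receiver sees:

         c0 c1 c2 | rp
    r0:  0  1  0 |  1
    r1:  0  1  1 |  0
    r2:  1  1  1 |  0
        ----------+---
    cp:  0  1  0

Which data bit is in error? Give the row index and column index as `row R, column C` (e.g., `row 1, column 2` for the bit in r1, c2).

row 2, column 0

Recompute each row's even parity and compare to rp:
  r0: data parity 1, sent rp 1 → ok
  r1: data parity 0, sent rp 0 → ok
  r2: data parity 1, sent rp 0 → mismatch
Recompute each column's even parity and compare to cp:
  c0: data parity 1, sent cp 0 → mismatch
  c1: data parity 1, sent cp 1 → ok
  c2: data parity 0, sent cp 0 → ok
Exactly one row (r2) and one column (c0) fail → the flipped bit is at their intersection.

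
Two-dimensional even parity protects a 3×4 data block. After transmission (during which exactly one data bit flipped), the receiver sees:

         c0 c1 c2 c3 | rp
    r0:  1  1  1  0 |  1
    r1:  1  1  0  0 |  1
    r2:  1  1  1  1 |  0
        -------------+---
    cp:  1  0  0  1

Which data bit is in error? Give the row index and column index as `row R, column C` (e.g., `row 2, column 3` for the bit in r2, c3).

row 1, column 1

Recompute each row's even parity and compare to rp:
  r0: data parity 1, sent rp 1 → ok
  r1: data parity 0, sent rp 1 → mismatch
  r2: data parity 0, sent rp 0 → ok
Recompute each column's even parity and compare to cp:
  c0: data parity 1, sent cp 1 → ok
  c1: data parity 1, sent cp 0 → mismatch
  c2: data parity 0, sent cp 0 → ok
  c3: data parity 1, sent cp 1 → ok
Exactly one row (r1) and one column (c1) fail → the flipped bit is at their intersection.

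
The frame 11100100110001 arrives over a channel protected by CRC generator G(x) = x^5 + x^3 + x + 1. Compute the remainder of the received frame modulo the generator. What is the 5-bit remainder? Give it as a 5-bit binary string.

11100

Modulo-2 division of 11100100110001 by 101011:
  pos 0: 111001 XOR 101011 = 010010
  pos 1: 100100 XOR 101011 = 001111
  pos 3: 111101 XOR 101011 = 010110
  pos 4: 101101 XOR 101011 = 000110
  pos 7: 110000 XOR 101011 = 011011
  pos 8: 110111 XOR 101011 = 011100
Remainder = 11100 (nonzero — an error is detected).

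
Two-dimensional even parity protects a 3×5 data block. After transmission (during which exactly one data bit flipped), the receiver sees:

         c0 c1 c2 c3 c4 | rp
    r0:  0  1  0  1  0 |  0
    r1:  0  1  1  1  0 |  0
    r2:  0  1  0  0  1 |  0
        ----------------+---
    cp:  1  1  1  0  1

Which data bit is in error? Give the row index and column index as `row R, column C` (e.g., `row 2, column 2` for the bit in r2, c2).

Recompute each row's even parity and compare to rp:
  r0: data parity 0, sent rp 0 → ok
  r1: data parity 1, sent rp 0 → mismatch
  r2: data parity 0, sent rp 0 → ok
Recompute each column's even parity and compare to cp:
  c0: data parity 0, sent cp 1 → mismatch
  c1: data parity 1, sent cp 1 → ok
  c2: data parity 1, sent cp 1 → ok
  c3: data parity 0, sent cp 0 → ok
  c4: data parity 1, sent cp 1 → ok
Exactly one row (r1) and one column (c0) fail → the flipped bit is at their intersection.

row 1, column 0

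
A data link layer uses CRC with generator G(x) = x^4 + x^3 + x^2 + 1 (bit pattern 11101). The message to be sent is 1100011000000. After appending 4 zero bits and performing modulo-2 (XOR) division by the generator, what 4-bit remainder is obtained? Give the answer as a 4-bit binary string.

Append 4 zeros: 11000110000000000. Divide by 11101 (XOR where the leading bit is 1):
  pos 0: 11000 XOR 11101 = 00101
  pos 2: 10111 XOR 11101 = 01010
  pos 3: 10100 XOR 11101 = 01001
  pos 4: 10010 XOR 11101 = 01111
  pos 5: 11110 XOR 11101 = 00011
  pos 8: 11000 XOR 11101 = 00101
  pos 10: 10100 XOR 11101 = 01001
  pos 11: 10010 XOR 11101 = 01111
  pos 12: 11110 XOR 11101 = 00011
Remainder (last 4 bits) = 0011. This is the CRC / FCS.

0011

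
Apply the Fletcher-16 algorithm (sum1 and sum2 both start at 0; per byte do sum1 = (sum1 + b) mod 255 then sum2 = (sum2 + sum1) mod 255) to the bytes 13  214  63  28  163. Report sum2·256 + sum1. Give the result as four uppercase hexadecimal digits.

36E2

Running sums (mod 255):
  after byte 0 (13): sum1=13, sum2=13
  after byte 1 (214): sum1=227, sum2=240
  after byte 2 (63): sum1=35, sum2=20
  after byte 3 (28): sum1=63, sum2=83
  after byte 4 (163): sum1=226, sum2=54
Checksum = sum2·256 + sum1 = 54·256 + 226 = 14050 = 0x36E2.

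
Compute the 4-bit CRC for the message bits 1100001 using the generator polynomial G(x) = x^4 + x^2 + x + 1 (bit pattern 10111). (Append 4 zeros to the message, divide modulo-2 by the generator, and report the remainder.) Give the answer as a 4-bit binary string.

Append 4 zeros: 11000010000. Divide by 10111 (XOR where the leading bit is 1):
  pos 0: 11000 XOR 10111 = 01111
  pos 1: 11110 XOR 10111 = 01001
  pos 2: 10011 XOR 10111 = 00100
  pos 4: 10000 XOR 10111 = 00111
  pos 6: 11100 XOR 10111 = 01011
Remainder (last 4 bits) = 1011. This is the CRC / FCS.

1011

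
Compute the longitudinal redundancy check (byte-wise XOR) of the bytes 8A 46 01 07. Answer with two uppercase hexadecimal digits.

CA

XOR the bytes together:
  start with 0x8A
  0x8A ⊕ 0x46 = 0xCC
  0xCC ⊕ 0x01 = 0xCD
  0xCD ⊕ 0x07 = 0xCA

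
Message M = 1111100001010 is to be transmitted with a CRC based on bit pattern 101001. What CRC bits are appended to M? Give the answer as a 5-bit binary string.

01100

Append 5 zeros: 111110000101000000. Divide by 101001 (XOR where the leading bit is 1):
  pos 0: 111110 XOR 101001 = 010111
  pos 1: 101110 XOR 101001 = 000111
  pos 4: 111001 XOR 101001 = 010000
  pos 5: 100000 XOR 101001 = 001001
  pos 7: 100110 XOR 101001 = 001111
  pos 9: 111100 XOR 101001 = 010101
  pos 10: 101010 XOR 101001 = 000011
Remainder (last 5 bits) = 01100. This is the CRC / FCS.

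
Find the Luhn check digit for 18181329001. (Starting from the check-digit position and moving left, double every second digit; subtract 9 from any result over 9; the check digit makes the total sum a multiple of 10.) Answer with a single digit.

0

Partial digits right→left: 1 0 0 9 2 3 1 8 1 8 1
Double every second digit counting from the check-digit position (so the 1st, 3rd, 5th, ... of the partial from the right).
  doubled (with −9 where >9): 2 0 4 2 2 2 → sum 12
  kept as-is: 0 9 3 8 8 → sum 28
Total = 12 + 28 = 40.
Check digit = (10 − (40 mod 10)) mod 10 = 0.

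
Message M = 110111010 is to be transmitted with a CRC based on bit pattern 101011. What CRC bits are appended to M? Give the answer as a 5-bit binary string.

10010

Append 5 zeros: 11011101000000. Divide by 101011 (XOR where the leading bit is 1):
  pos 0: 110111 XOR 101011 = 011100
  pos 1: 111000 XOR 101011 = 010011
  pos 2: 100111 XOR 101011 = 001100
  pos 4: 110000 XOR 101011 = 011011
  pos 5: 110110 XOR 101011 = 011101
  pos 6: 111010 XOR 101011 = 010001
  pos 7: 100010 XOR 101011 = 001001
Remainder (last 5 bits) = 10010. This is the CRC / FCS.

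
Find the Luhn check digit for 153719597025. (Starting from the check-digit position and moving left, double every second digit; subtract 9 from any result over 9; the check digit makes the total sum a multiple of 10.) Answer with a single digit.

6

Partial digits right→left: 5 2 0 7 9 5 9 1 7 3 5 1
Double every second digit counting from the check-digit position (so the 1st, 3rd, 5th, ... of the partial from the right).
  doubled (with −9 where >9): 1 0 9 9 5 1 → sum 25
  kept as-is: 2 7 5 1 3 1 → sum 19
Total = 25 + 19 = 44.
Check digit = (10 − (44 mod 10)) mod 10 = 6.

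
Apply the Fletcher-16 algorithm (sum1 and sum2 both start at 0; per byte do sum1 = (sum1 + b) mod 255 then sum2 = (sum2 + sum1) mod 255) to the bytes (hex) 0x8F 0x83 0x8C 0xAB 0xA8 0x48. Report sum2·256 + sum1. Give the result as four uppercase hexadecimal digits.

Running sums (mod 255):
  after byte 0 (0x8F): sum1=143, sum2=143
  after byte 1 (0x83): sum1=19, sum2=162
  after byte 2 (0x8C): sum1=159, sum2=66
  after byte 3 (0xAB): sum1=75, sum2=141
  after byte 4 (0xA8): sum1=243, sum2=129
  after byte 5 (0x48): sum1=60, sum2=189
Checksum = sum2·256 + sum1 = 189·256 + 60 = 48444 = 0xBD3C.

BD3C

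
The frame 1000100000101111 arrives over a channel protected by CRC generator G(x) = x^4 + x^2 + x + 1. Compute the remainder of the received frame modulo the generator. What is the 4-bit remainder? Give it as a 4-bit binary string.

Modulo-2 division of 1000100000101111 by 10111:
  pos 0: 10001 XOR 10111 = 00110
  pos 2: 11000 XOR 10111 = 01111
  pos 3: 11110 XOR 10111 = 01001
  pos 4: 10010 XOR 10111 = 00101
  pos 6: 10101 XOR 10111 = 00010
  pos 9: 10011 XOR 10111 = 00100
  pos 11: 10011 XOR 10111 = 00100
Remainder = 0100 (nonzero — an error is detected).

0100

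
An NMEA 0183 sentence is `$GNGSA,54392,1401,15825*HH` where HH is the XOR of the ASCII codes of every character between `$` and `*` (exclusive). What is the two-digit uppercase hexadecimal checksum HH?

XOR the ASCII codes of the payload characters:
  'G' = 0x47 → acc = 0x47
  'N' = 0x4E → acc = 0x09
  'G' = 0x47 → acc = 0x4E
  'S' = 0x53 → acc = 0x1D
  'A' = 0x41 → acc = 0x5C
  ',' = 0x2C → acc = 0x70
  '5' = 0x35 → acc = 0x45
  '4' = 0x34 → acc = 0x71
  '3' = 0x33 → acc = 0x42
  '9' = 0x39 → acc = 0x7B
  '2' = 0x32 → acc = 0x49
  ',' = 0x2C → acc = 0x65
  '1' = 0x31 → acc = 0x54
  '4' = 0x34 → acc = 0x60
  '0' = 0x30 → acc = 0x50
  '1' = 0x31 → acc = 0x61
  ',' = 0x2C → acc = 0x4D
  '1' = 0x31 → acc = 0x7C
  '5' = 0x35 → acc = 0x49
  '8' = 0x38 → acc = 0x71
  '2' = 0x32 → acc = 0x43
  '5' = 0x35 → acc = 0x76
Checksum = 0x76.

76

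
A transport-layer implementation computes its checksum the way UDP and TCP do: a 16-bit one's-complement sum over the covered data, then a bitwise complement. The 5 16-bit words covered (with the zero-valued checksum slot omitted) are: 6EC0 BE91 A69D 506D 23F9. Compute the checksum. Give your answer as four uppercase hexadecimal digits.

One's-complement addition (fold any carry out of bit 15 back into bit 0):
  0x6EC0 + 0xBE91 = 0x12D51 → wrap carry → 0x2D52
  0x2D52 + 0xA69D = 0x0D3EF
  0xD3EF + 0x506D = 0x1245C → wrap carry → 0x245D
  0x245D + 0x23F9 = 0x04856
One's-complement sum = 0x4856.
Checksum = ~0x4856 & 0xFFFF = 0xB7A9.

B7A9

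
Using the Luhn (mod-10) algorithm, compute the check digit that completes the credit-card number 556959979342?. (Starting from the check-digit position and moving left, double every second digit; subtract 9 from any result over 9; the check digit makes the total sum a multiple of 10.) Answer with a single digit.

8

Partial digits right→left: 2 4 3 9 7 9 9 5 9 6 5 5
Double every second digit counting from the check-digit position (so the 1st, 3rd, 5th, ... of the partial from the right).
  doubled (with −9 where >9): 4 6 5 9 9 1 → sum 34
  kept as-is: 4 9 9 5 6 5 → sum 38
Total = 34 + 38 = 72.
Check digit = (10 − (72 mod 10)) mod 10 = 8.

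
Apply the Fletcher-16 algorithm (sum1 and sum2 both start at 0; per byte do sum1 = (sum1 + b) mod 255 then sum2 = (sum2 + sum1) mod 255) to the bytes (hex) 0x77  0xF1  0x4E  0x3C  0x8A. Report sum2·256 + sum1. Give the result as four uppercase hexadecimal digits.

Running sums (mod 255):
  after byte 0 (0x77): sum1=119, sum2=119
  after byte 1 (0xF1): sum1=105, sum2=224
  after byte 2 (0x4E): sum1=183, sum2=152
  after byte 3 (0x3C): sum1=243, sum2=140
  after byte 4 (0x8A): sum1=126, sum2=11
Checksum = sum2·256 + sum1 = 11·256 + 126 = 2942 = 0x0B7E.

0B7E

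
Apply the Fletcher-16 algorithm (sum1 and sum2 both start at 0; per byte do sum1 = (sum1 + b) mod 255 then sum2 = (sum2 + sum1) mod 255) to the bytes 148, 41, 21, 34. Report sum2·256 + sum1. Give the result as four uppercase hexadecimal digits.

Running sums (mod 255):
  after byte 0 (148): sum1=148, sum2=148
  after byte 1 (41): sum1=189, sum2=82
  after byte 2 (21): sum1=210, sum2=37
  after byte 3 (34): sum1=244, sum2=26
Checksum = sum2·256 + sum1 = 26·256 + 244 = 6900 = 0x1AF4.

1AF4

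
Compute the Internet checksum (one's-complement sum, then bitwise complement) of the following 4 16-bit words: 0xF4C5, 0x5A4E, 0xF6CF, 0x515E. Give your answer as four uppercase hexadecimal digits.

68BD

One's-complement addition (fold any carry out of bit 15 back into bit 0):
  0xF4C5 + 0x5A4E = 0x14F13 → wrap carry → 0x4F14
  0x4F14 + 0xF6CF = 0x145E3 → wrap carry → 0x45E4
  0x45E4 + 0x515E = 0x09742
One's-complement sum = 0x9742.
Checksum = ~0x9742 & 0xFFFF = 0x68BD.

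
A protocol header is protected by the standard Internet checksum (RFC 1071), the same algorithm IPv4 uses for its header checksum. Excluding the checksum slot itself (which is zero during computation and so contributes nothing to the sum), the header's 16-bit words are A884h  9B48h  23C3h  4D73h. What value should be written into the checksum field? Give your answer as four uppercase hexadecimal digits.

One's-complement addition (fold any carry out of bit 15 back into bit 0):
  0xA884 + 0x9B48 = 0x143CC → wrap carry → 0x43CD
  0x43CD + 0x23C3 = 0x06790
  0x6790 + 0x4D73 = 0x0B503
One's-complement sum = 0xB503.
Checksum = ~0xB503 & 0xFFFF = 0x4AFC.

4AFC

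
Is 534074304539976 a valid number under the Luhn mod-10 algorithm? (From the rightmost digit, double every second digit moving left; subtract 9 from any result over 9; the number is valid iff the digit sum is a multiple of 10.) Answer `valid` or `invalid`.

From the right, keep odd positions and double even positions (subtract 9 from any doubled value over 9):
  doubled (positions 2,4,...): 5 9 1 0 8 0 6 → sum 29
  kept (positions 1,3,...): 6 9 3 4 3 7 4 5 → sum 41
Total = 70.
70 mod 10 = 0, so the number is valid.

valid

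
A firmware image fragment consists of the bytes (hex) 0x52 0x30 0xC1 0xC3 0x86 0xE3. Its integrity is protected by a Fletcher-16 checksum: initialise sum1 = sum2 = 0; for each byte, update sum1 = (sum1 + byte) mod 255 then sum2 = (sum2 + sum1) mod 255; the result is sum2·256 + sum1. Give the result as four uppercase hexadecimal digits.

Running sums (mod 255):
  after byte 0 (0x52): sum1=82, sum2=82
  after byte 1 (0x30): sum1=130, sum2=212
  after byte 2 (0xC1): sum1=68, sum2=25
  after byte 3 (0xC3): sum1=8, sum2=33
  after byte 4 (0x86): sum1=142, sum2=175
  after byte 5 (0xE3): sum1=114, sum2=34
Checksum = sum2·256 + sum1 = 34·256 + 114 = 8818 = 0x2272.

2272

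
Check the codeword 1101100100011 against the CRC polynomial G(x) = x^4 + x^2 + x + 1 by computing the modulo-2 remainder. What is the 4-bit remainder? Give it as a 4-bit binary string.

Modulo-2 division of 1101100100011 by 10111:
  pos 0: 11011 XOR 10111 = 01100
  pos 1: 11000 XOR 10111 = 01111
  pos 2: 11110 XOR 10111 = 01001
  pos 3: 10011 XOR 10111 = 00100
  pos 5: 10000 XOR 10111 = 00111
  pos 7: 11101 XOR 10111 = 01010
  pos 8: 10101 XOR 10111 = 00010
Remainder = 0010 (nonzero — an error is detected).

0010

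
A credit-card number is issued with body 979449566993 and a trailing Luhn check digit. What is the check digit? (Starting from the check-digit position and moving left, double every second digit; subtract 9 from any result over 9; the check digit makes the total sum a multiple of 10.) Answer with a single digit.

Partial digits right→left: 3 9 9 6 6 5 9 4 4 9 7 9
Double every second digit counting from the check-digit position (so the 1st, 3rd, 5th, ... of the partial from the right).
  doubled (with −9 where >9): 6 9 3 9 8 5 → sum 40
  kept as-is: 9 6 5 4 9 9 → sum 42
Total = 40 + 42 = 82.
Check digit = (10 − (82 mod 10)) mod 10 = 8.

8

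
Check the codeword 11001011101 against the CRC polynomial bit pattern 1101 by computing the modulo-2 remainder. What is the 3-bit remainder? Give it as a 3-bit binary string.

Modulo-2 division of 11001011101 by 1101:
  pos 0: 1100 XOR 1101 = 0001
  pos 3: 1101 XOR 1101 = 0000
  pos 7: 1101 XOR 1101 = 0000
Remainder = 000 (zero — the frame passes the CRC check).

000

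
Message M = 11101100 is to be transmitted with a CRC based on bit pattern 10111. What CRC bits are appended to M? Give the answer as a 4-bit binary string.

Append 4 zeros: 111011000000. Divide by 10111 (XOR where the leading bit is 1):
  pos 0: 11101 XOR 10111 = 01010
  pos 1: 10101 XOR 10111 = 00010
  pos 4: 10000 XOR 10111 = 00111
  pos 6: 11100 XOR 10111 = 01011
  pos 7: 10110 XOR 10111 = 00001
Remainder (last 4 bits) = 0001. This is the CRC / FCS.

0001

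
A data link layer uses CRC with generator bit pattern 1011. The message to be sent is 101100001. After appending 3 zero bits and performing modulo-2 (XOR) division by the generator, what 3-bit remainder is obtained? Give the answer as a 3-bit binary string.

Append 3 zeros: 101100001000. Divide by 1011 (XOR where the leading bit is 1):
  pos 0: 1011 XOR 1011 = 0000
  pos 8: 1000 XOR 1011 = 0011
Remainder (last 3 bits) = 011. This is the CRC / FCS.

011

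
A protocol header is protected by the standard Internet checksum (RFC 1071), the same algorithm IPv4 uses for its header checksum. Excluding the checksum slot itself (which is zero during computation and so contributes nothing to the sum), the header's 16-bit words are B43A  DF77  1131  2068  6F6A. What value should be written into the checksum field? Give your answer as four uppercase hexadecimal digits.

One's-complement addition (fold any carry out of bit 15 back into bit 0):
  0xB43A + 0xDF77 = 0x193B1 → wrap carry → 0x93B2
  0x93B2 + 0x1131 = 0x0A4E3
  0xA4E3 + 0x2068 = 0x0C54B
  0xC54B + 0x6F6A = 0x134B5 → wrap carry → 0x34B6
One's-complement sum = 0x34B6.
Checksum = ~0x34B6 & 0xFFFF = 0xCB49.

CB49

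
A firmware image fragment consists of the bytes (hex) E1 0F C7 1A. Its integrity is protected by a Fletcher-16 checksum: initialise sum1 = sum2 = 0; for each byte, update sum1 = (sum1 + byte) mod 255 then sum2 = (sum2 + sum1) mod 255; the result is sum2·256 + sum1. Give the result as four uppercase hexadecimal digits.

5ED2

Running sums (mod 255):
  after byte 0 (E1): sum1=225, sum2=225
  after byte 1 (0F): sum1=240, sum2=210
  after byte 2 (C7): sum1=184, sum2=139
  after byte 3 (1A): sum1=210, sum2=94
Checksum = sum2·256 + sum1 = 94·256 + 210 = 24274 = 0x5ED2.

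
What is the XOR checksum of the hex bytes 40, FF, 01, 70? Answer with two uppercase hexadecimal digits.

CE

XOR the bytes together:
  start with 0x40
  0x40 ⊕ 0xFF = 0xBF
  0xBF ⊕ 0x01 = 0xBE
  0xBE ⊕ 0x70 = 0xCE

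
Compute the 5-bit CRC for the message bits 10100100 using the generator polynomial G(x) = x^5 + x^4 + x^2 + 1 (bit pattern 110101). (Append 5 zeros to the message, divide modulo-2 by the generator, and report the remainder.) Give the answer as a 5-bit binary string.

10000

Append 5 zeros: 1010010000000. Divide by 110101 (XOR where the leading bit is 1):
  pos 0: 101001 XOR 110101 = 011100
  pos 1: 111000 XOR 110101 = 001101
  pos 3: 110100 XOR 110101 = 000001
Remainder (last 5 bits) = 10000. This is the CRC / FCS.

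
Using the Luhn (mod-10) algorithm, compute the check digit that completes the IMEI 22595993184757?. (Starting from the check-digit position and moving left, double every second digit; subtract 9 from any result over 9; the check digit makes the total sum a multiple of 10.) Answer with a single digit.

4

Partial digits right→left: 7 5 7 4 8 1 3 9 9 5 9 5 2 2
Double every second digit counting from the check-digit position (so the 1st, 3rd, 5th, ... of the partial from the right).
  doubled (with −9 where >9): 5 5 7 6 9 9 4 → sum 45
  kept as-is: 5 4 1 9 5 5 2 → sum 31
Total = 45 + 31 = 76.
Check digit = (10 − (76 mod 10)) mod 10 = 4.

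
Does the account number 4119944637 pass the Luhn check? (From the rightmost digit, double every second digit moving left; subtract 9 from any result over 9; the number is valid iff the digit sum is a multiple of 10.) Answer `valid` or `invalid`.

valid

From the right, keep odd positions and double even positions (subtract 9 from any doubled value over 9):
  doubled (positions 2,4,...): 6 8 9 2 8 → sum 33
  kept (positions 1,3,...): 7 6 4 9 1 → sum 27
Total = 60.
60 mod 10 = 0, so the number is valid.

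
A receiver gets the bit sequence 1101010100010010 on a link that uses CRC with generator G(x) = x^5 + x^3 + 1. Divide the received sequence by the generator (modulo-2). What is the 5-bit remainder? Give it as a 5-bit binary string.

Modulo-2 division of 1101010100010010 by 101001:
  pos 0: 110101 XOR 101001 = 011100
  pos 1: 111000 XOR 101001 = 010001
  pos 2: 100011 XOR 101001 = 001010
  pos 4: 101000 XOR 101001 = 000001
  pos 9: 101001 XOR 101001 = 000000
Remainder = 00000 (zero — the frame passes the CRC check).

00000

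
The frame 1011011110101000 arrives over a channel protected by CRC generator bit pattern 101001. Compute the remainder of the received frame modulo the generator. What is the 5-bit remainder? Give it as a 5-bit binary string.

10101

Modulo-2 division of 1011011110101000 by 101001:
  pos 0: 101101 XOR 101001 = 000100
  pos 3: 100111 XOR 101001 = 001110
  pos 5: 111001 XOR 101001 = 010000
  pos 6: 100000 XOR 101001 = 001001
  pos 8: 100110 XOR 101001 = 001111
  pos 10: 111100 XOR 101001 = 010101
Remainder = 10101 (nonzero — an error is detected).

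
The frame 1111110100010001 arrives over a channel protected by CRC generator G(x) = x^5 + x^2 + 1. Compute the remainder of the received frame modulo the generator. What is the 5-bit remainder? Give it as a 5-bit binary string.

11010

Modulo-2 division of 1111110100010001 by 100101:
  pos 0: 111111 XOR 100101 = 011010
  pos 1: 110100 XOR 100101 = 010001
  pos 2: 100011 XOR 100101 = 000110
  pos 5: 110000 XOR 100101 = 010101
  pos 6: 101011 XOR 100101 = 001110
  pos 8: 111000 XOR 100101 = 011101
  pos 9: 111010 XOR 100101 = 011111
  pos 10: 111111 XOR 100101 = 011010
Remainder = 11010 (nonzero — an error is detected).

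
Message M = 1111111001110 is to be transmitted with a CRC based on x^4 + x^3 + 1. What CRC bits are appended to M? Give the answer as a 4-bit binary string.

Append 4 zeros: 11111110011100000. Divide by 11001 (XOR where the leading bit is 1):
  pos 0: 11111 XOR 11001 = 00110
  pos 2: 11011 XOR 11001 = 00010
  pos 5: 10001 XOR 11001 = 01000
  pos 6: 10001 XOR 11001 = 01000
  pos 7: 10001 XOR 11001 = 01000
  pos 8: 10000 XOR 11001 = 01001
  pos 9: 10010 XOR 11001 = 01011
  pos 10: 10110 XOR 11001 = 01111
  pos 11: 11110 XOR 11001 = 00111
Remainder (last 4 bits) = 1110. This is the CRC / FCS.

1110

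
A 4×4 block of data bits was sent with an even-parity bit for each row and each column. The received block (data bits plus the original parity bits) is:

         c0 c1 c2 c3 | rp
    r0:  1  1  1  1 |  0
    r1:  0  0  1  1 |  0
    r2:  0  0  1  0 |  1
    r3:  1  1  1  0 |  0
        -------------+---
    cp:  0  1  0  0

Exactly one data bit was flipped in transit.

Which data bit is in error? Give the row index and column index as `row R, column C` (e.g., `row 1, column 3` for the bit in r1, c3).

Recompute each row's even parity and compare to rp:
  r0: data parity 0, sent rp 0 → ok
  r1: data parity 0, sent rp 0 → ok
  r2: data parity 1, sent rp 1 → ok
  r3: data parity 1, sent rp 0 → mismatch
Recompute each column's even parity and compare to cp:
  c0: data parity 0, sent cp 0 → ok
  c1: data parity 0, sent cp 1 → mismatch
  c2: data parity 0, sent cp 0 → ok
  c3: data parity 0, sent cp 0 → ok
Exactly one row (r3) and one column (c1) fail → the flipped bit is at their intersection.

row 3, column 1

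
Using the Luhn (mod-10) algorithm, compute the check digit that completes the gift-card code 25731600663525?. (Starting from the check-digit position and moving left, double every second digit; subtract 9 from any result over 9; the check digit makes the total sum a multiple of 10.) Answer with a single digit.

4

Partial digits right→left: 5 2 5 3 6 6 0 0 6 1 3 7 5 2
Double every second digit counting from the check-digit position (so the 1st, 3rd, 5th, ... of the partial from the right).
  doubled (with −9 where >9): 1 1 3 0 3 6 1 → sum 15
  kept as-is: 2 3 6 0 1 7 2 → sum 21
Total = 15 + 21 = 36.
Check digit = (10 − (36 mod 10)) mod 10 = 4.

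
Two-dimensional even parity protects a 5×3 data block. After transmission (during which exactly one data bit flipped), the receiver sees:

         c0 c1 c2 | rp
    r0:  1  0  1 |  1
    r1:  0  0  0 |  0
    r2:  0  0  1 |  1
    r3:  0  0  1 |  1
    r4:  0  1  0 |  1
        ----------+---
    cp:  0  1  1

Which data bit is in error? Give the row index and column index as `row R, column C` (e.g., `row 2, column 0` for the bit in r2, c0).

row 0, column 0

Recompute each row's even parity and compare to rp:
  r0: data parity 0, sent rp 1 → mismatch
  r1: data parity 0, sent rp 0 → ok
  r2: data parity 1, sent rp 1 → ok
  r3: data parity 1, sent rp 1 → ok
  r4: data parity 1, sent rp 1 → ok
Recompute each column's even parity and compare to cp:
  c0: data parity 1, sent cp 0 → mismatch
  c1: data parity 1, sent cp 1 → ok
  c2: data parity 1, sent cp 1 → ok
Exactly one row (r0) and one column (c0) fail → the flipped bit is at their intersection.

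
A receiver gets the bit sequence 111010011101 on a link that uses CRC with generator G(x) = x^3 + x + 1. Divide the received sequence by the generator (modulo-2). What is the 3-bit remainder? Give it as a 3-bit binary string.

000

Modulo-2 division of 111010011101 by 1011:
  pos 0: 1110 XOR 1011 = 0101
  pos 1: 1011 XOR 1011 = 0000
  pos 7: 1110 XOR 1011 = 0101
  pos 8: 1011 XOR 1011 = 0000
Remainder = 000 (zero — the frame passes the CRC check).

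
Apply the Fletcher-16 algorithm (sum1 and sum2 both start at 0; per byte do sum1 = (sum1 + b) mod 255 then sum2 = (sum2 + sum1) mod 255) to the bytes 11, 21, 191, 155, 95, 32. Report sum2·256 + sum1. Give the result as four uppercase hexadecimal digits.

Running sums (mod 255):
  after byte 0 (11): sum1=11, sum2=11
  after byte 1 (21): sum1=32, sum2=43
  after byte 2 (191): sum1=223, sum2=11
  after byte 3 (155): sum1=123, sum2=134
  after byte 4 (95): sum1=218, sum2=97
  after byte 5 (32): sum1=250, sum2=92
Checksum = sum2·256 + sum1 = 92·256 + 250 = 23802 = 0x5CFA.

5CFA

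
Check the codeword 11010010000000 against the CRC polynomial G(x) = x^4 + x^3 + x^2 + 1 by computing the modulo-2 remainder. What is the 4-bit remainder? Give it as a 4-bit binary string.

Modulo-2 division of 11010010000000 by 11101:
  pos 0: 11010 XOR 11101 = 00111
  pos 2: 11101 XOR 11101 = 00000
Remainder = 0000 (zero — the frame passes the CRC check).

0000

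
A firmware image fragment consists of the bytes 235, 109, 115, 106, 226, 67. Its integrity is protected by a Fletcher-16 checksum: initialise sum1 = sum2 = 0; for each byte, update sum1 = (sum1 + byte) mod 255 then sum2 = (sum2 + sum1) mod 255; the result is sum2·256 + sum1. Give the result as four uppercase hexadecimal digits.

C05D

Running sums (mod 255):
  after byte 0 (235): sum1=235, sum2=235
  after byte 1 (109): sum1=89, sum2=69
  after byte 2 (115): sum1=204, sum2=18
  after byte 3 (106): sum1=55, sum2=73
  after byte 4 (226): sum1=26, sum2=99
  after byte 5 (67): sum1=93, sum2=192
Checksum = sum2·256 + sum1 = 192·256 + 93 = 49245 = 0xC05D.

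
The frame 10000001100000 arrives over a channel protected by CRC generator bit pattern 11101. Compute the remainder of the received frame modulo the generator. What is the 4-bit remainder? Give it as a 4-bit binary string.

Modulo-2 division of 10000001100000 by 11101:
  pos 0: 10000 XOR 11101 = 01101
  pos 1: 11010 XOR 11101 = 00111
  pos 3: 11101 XOR 11101 = 00000
  pos 8: 10000 XOR 11101 = 01101
  pos 9: 11010 XOR 11101 = 00111
Remainder = 0111 (nonzero — an error is detected).

0111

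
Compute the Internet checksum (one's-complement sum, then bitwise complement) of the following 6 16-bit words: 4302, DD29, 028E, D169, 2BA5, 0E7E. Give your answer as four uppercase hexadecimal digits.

One's-complement addition (fold any carry out of bit 15 back into bit 0):
  0x4302 + 0xDD29 = 0x1202B → wrap carry → 0x202C
  0x202C + 0x028E = 0x022BA
  0x22BA + 0xD169 = 0x0F423
  0xF423 + 0x2BA5 = 0x11FC8 → wrap carry → 0x1FC9
  0x1FC9 + 0x0E7E = 0x02E47
One's-complement sum = 0x2E47.
Checksum = ~0x2E47 & 0xFFFF = 0xD1B8.

D1B8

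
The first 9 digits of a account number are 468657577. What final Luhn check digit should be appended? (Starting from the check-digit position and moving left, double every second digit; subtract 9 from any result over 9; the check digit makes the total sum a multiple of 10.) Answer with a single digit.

2

Partial digits right→left: 7 7 5 7 5 6 8 6 4
Double every second digit counting from the check-digit position (so the 1st, 3rd, 5th, ... of the partial from the right).
  doubled (with −9 where >9): 5 1 1 7 8 → sum 22
  kept as-is: 7 7 6 6 → sum 26
Total = 22 + 26 = 48.
Check digit = (10 − (48 mod 10)) mod 10 = 2.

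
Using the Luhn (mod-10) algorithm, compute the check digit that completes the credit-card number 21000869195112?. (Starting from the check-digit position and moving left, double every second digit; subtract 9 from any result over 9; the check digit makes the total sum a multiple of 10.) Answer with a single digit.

2

Partial digits right→left: 2 1 1 5 9 1 9 6 8 0 0 0 1 2
Double every second digit counting from the check-digit position (so the 1st, 3rd, 5th, ... of the partial from the right).
  doubled (with −9 where >9): 4 2 9 9 7 0 2 → sum 33
  kept as-is: 1 5 1 6 0 0 2 → sum 15
Total = 33 + 15 = 48.
Check digit = (10 − (48 mod 10)) mod 10 = 2.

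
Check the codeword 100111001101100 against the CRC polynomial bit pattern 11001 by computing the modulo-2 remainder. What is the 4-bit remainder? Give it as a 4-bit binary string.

0110

Modulo-2 division of 100111001101100 by 11001:
  pos 0: 10011 XOR 11001 = 01010
  pos 1: 10101 XOR 11001 = 01100
  pos 2: 11000 XOR 11001 = 00001
  pos 6: 10110 XOR 11001 = 01111
  pos 7: 11111 XOR 11001 = 00110
  pos 9: 11010 XOR 11001 = 00011
Remainder = 0110 (nonzero — an error is detected).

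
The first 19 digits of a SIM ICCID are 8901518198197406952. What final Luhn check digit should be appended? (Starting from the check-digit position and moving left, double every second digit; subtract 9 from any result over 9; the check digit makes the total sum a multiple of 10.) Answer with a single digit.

Partial digits right→left: 2 5 9 6 0 4 7 9 1 8 9 1 8 1 5 1 0 9 8
Double every second digit counting from the check-digit position (so the 1st, 3rd, 5th, ... of the partial from the right).
  doubled (with −9 where >9): 4 9 0 5 2 9 7 1 0 7 → sum 44
  kept as-is: 5 6 4 9 8 1 1 1 9 → sum 44
Total = 44 + 44 = 88.
Check digit = (10 − (88 mod 10)) mod 10 = 2.

2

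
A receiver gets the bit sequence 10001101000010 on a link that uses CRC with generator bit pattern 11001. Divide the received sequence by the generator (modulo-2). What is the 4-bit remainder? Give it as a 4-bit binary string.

Modulo-2 division of 10001101000010 by 11001:
  pos 0: 10001 XOR 11001 = 01000
  pos 1: 10001 XOR 11001 = 01000
  pos 2: 10000 XOR 11001 = 01001
  pos 3: 10011 XOR 11001 = 01010
  pos 4: 10100 XOR 11001 = 01101
  pos 5: 11010 XOR 11001 = 00011
  pos 8: 11001 XOR 11001 = 00000
Remainder = 0000 (zero — the frame passes the CRC check).

0000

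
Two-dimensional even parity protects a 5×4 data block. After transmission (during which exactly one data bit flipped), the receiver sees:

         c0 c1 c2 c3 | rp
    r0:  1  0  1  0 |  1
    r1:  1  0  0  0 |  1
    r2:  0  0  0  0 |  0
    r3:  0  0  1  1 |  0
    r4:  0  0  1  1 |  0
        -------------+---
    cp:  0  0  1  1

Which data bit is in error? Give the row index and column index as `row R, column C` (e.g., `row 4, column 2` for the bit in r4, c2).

Recompute each row's even parity and compare to rp:
  r0: data parity 0, sent rp 1 → mismatch
  r1: data parity 1, sent rp 1 → ok
  r2: data parity 0, sent rp 0 → ok
  r3: data parity 0, sent rp 0 → ok
  r4: data parity 0, sent rp 0 → ok
Recompute each column's even parity and compare to cp:
  c0: data parity 0, sent cp 0 → ok
  c1: data parity 0, sent cp 0 → ok
  c2: data parity 1, sent cp 1 → ok
  c3: data parity 0, sent cp 1 → mismatch
Exactly one row (r0) and one column (c3) fail → the flipped bit is at their intersection.

row 0, column 3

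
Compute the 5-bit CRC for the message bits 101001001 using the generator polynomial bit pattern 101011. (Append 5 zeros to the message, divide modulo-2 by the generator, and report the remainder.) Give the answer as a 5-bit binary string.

Append 5 zeros: 10100100100000. Divide by 101011 (XOR where the leading bit is 1):
  pos 0: 101001 XOR 101011 = 000010
  pos 4: 100010 XOR 101011 = 001001
  pos 6: 100100 XOR 101011 = 001111
  pos 8: 111100 XOR 101011 = 010111
Remainder (last 5 bits) = 10111. This is the CRC / FCS.

10111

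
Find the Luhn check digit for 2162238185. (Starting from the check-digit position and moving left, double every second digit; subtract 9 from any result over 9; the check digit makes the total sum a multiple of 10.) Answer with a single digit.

9

Partial digits right→left: 5 8 1 8 3 2 2 6 1 2
Double every second digit counting from the check-digit position (so the 1st, 3rd, 5th, ... of the partial from the right).
  doubled (with −9 where >9): 1 2 6 4 2 → sum 15
  kept as-is: 8 8 2 6 2 → sum 26
Total = 15 + 26 = 41.
Check digit = (10 − (41 mod 10)) mod 10 = 9.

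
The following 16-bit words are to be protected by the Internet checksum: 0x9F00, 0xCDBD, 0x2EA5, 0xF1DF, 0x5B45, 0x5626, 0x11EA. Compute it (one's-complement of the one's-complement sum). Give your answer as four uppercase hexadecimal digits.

AF66

One's-complement addition (fold any carry out of bit 15 back into bit 0):
  0x9F00 + 0xCDBD = 0x16CBD → wrap carry → 0x6CBE
  0x6CBE + 0x2EA5 = 0x09B63
  0x9B63 + 0xF1DF = 0x18D42 → wrap carry → 0x8D43
  0x8D43 + 0x5B45 = 0x0E888
  0xE888 + 0x5626 = 0x13EAE → wrap carry → 0x3EAF
  0x3EAF + 0x11EA = 0x05099
One's-complement sum = 0x5099.
Checksum = ~0x5099 & 0xFFFF = 0xAF66.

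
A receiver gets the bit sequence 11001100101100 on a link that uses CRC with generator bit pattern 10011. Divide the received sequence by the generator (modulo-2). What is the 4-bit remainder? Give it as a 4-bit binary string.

Modulo-2 division of 11001100101100 by 10011:
  pos 0: 11001 XOR 10011 = 01010
  pos 1: 10101 XOR 10011 = 00110
  pos 3: 11000 XOR 10011 = 01011
  pos 4: 10111 XOR 10011 = 00100
  pos 6: 10001 XOR 10011 = 00010
  pos 9: 10100 XOR 10011 = 00111
Remainder = 0111 (nonzero — an error is detected).

0111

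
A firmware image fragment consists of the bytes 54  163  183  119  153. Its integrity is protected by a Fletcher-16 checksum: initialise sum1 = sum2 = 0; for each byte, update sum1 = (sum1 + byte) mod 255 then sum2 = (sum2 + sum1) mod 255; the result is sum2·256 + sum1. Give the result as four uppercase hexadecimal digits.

4DA2

Running sums (mod 255):
  after byte 0 (54): sum1=54, sum2=54
  after byte 1 (163): sum1=217, sum2=16
  after byte 2 (183): sum1=145, sum2=161
  after byte 3 (119): sum1=9, sum2=170
  after byte 4 (153): sum1=162, sum2=77
Checksum = sum2·256 + sum1 = 77·256 + 162 = 19874 = 0x4DA2.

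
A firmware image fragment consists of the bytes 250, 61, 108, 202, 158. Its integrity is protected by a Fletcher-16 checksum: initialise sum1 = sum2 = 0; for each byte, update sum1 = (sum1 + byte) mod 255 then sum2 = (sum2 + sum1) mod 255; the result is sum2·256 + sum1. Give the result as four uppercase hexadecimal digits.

Running sums (mod 255):
  after byte 0 (250): sum1=250, sum2=250
  after byte 1 (61): sum1=56, sum2=51
  after byte 2 (108): sum1=164, sum2=215
  after byte 3 (202): sum1=111, sum2=71
  after byte 4 (158): sum1=14, sum2=85
Checksum = sum2·256 + sum1 = 85·256 + 14 = 21774 = 0x550E.

550E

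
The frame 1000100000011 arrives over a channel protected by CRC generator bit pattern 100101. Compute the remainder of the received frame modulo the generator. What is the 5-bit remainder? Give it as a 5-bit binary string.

Modulo-2 division of 1000100000011 by 100101:
  pos 0: 100010 XOR 100101 = 000111
  pos 3: 111000 XOR 100101 = 011101
  pos 4: 111010 XOR 100101 = 011111
  pos 5: 111110 XOR 100101 = 011011
  pos 6: 110111 XOR 100101 = 010010
  pos 7: 100101 XOR 100101 = 000000
Remainder = 00000 (zero — the frame passes the CRC check).

00000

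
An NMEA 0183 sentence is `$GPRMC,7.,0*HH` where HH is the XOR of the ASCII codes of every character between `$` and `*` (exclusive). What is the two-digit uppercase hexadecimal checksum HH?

62

XOR the ASCII codes of the payload characters:
  'G' = 0x47 → acc = 0x47
  'P' = 0x50 → acc = 0x17
  'R' = 0x52 → acc = 0x45
  'M' = 0x4D → acc = 0x08
  'C' = 0x43 → acc = 0x4B
  ',' = 0x2C → acc = 0x67
  '7' = 0x37 → acc = 0x50
  '.' = 0x2E → acc = 0x7E
  ',' = 0x2C → acc = 0x52
  '0' = 0x30 → acc = 0x62
Checksum = 0x62.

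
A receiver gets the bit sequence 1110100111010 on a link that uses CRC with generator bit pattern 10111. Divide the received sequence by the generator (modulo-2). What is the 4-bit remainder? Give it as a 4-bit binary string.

0000

Modulo-2 division of 1110100111010 by 10111:
  pos 0: 11101 XOR 10111 = 01010
  pos 1: 10100 XOR 10111 = 00011
  pos 4: 11011 XOR 10111 = 01100
  pos 5: 11001 XOR 10111 = 01110
  pos 6: 11100 XOR 10111 = 01011
  pos 7: 10111 XOR 10111 = 00000
Remainder = 0000 (zero — the frame passes the CRC check).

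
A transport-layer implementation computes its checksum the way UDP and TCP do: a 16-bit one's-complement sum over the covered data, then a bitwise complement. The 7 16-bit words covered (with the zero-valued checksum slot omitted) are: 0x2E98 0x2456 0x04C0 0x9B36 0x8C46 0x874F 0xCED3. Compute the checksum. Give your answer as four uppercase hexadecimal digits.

2AB1

One's-complement addition (fold any carry out of bit 15 back into bit 0):
  0x2E98 + 0x2456 = 0x052EE
  0x52EE + 0x04C0 = 0x057AE
  0x57AE + 0x9B36 = 0x0F2E4
  0xF2E4 + 0x8C46 = 0x17F2A → wrap carry → 0x7F2B
  0x7F2B + 0x874F = 0x1067A → wrap carry → 0x067B
  0x067B + 0xCED3 = 0x0D54E
One's-complement sum = 0xD54E.
Checksum = ~0xD54E & 0xFFFF = 0x2AB1.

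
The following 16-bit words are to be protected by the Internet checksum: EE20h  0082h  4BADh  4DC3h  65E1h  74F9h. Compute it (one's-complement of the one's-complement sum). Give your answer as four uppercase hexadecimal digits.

One's-complement addition (fold any carry out of bit 15 back into bit 0):
  0xEE20 + 0x0082 = 0x0EEA2
  0xEEA2 + 0x4BAD = 0x13A4F → wrap carry → 0x3A50
  0x3A50 + 0x4DC3 = 0x08813
  0x8813 + 0x65E1 = 0x0EDF4
  0xEDF4 + 0x74F9 = 0x162ED → wrap carry → 0x62EE
One's-complement sum = 0x62EE.
Checksum = ~0x62EE & 0xFFFF = 0x9D11.

9D11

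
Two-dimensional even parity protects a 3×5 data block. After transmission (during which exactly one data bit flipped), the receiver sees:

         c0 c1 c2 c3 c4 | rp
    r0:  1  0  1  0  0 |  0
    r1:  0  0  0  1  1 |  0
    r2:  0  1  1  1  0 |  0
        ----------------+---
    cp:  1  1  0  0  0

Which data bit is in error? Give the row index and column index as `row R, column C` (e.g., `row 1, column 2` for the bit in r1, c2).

Recompute each row's even parity and compare to rp:
  r0: data parity 0, sent rp 0 → ok
  r1: data parity 0, sent rp 0 → ok
  r2: data parity 1, sent rp 0 → mismatch
Recompute each column's even parity and compare to cp:
  c0: data parity 1, sent cp 1 → ok
  c1: data parity 1, sent cp 1 → ok
  c2: data parity 0, sent cp 0 → ok
  c3: data parity 0, sent cp 0 → ok
  c4: data parity 1, sent cp 0 → mismatch
Exactly one row (r2) and one column (c4) fail → the flipped bit is at their intersection.

row 2, column 4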